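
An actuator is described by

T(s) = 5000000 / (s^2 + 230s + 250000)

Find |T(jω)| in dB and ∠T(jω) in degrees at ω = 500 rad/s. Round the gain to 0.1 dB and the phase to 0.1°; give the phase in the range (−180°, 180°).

32.8 dB, -90.0°

At s = jω = j500:
quadratic: (j500)² + 230·j500 + 250000 = 0 + j115000 → |·| ≈ 1.15e+05, ∠ ≈ 90.00°
|T| = 5000000 / 1.15e+05 ≈ 43.478
Gain = 20 log₁₀(43.478) ≈ 32.77 dB
∠T = 0.00° − 90.00° = -90.00°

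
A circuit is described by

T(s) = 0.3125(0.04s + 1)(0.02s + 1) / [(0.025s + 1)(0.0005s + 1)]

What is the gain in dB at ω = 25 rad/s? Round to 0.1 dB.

At ω = 25 rad/s:
zero (1 + j25·0.04) = 1 + j1 → |·| ≈ 1.4142, ∠ ≈ 45.00°
zero (1 + j25·0.02) = 1 + j0.5 → |·| ≈ 1.118, ∠ ≈ 26.57°
pole (1 + j25·0.025) = 1 + j0.625 → |·| ≈ 1.1792, ∠ ≈ 32.01°
pole (1 + j25·0.0005) = 1 + j0.0125 → |·| ≈ 1.0001, ∠ ≈ 0.72°
|T| = 0.3125 · 1.4142 · 1.118 / (1.1792 · 1.0001) ≈ 0.41896
Gain = 20 log₁₀(0.41896) ≈ -7.56 dB

-7.6 dB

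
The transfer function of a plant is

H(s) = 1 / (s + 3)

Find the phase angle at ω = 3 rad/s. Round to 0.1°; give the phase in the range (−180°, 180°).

At s = jω = j3:
pole (s+3): 3 + j3 → |·| = √(3²+3²) = √18 ≈ 4.2426, ∠ = arctan(3/3) ≈ 45.00°
∠H = 0.00° − 45.00° = -45.00°

-45.0°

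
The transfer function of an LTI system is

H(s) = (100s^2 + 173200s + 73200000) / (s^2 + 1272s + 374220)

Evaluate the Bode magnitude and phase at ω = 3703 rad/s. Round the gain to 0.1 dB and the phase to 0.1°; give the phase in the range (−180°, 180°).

40.2 dB, -6.8°

Substitute s = j3703:
Numerator: 100(j3703)^2 + 173200(j3703) + 73200000 = -1298020900 + j641359600
Denominator: (j3703)^2 + 1272(j3703) + 374220 = -13337989 + j4710216
|N| = √(1298020900² + 641359600²) ≈ 1.4478e+09, ∠N ≈ 153.71°
|D| = √(13337989² + 4710216²) ≈ 1.4145e+07, ∠D ≈ 160.55°
|H| = 1.4478e+09 / 1.4145e+07 ≈ 102.35
Gain = 20 log₁₀(102.35) ≈ 40.20 dB
∠H = 153.71° − 160.55° = -6.84°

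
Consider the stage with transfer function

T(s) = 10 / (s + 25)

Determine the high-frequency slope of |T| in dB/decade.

-20 dB/decade

Each pole contributes −20 dB/decade at high frequency; each zero contributes +20 dB/decade.
Net: 0 zero(s) − 1 pole(s) → -20 dB/decade.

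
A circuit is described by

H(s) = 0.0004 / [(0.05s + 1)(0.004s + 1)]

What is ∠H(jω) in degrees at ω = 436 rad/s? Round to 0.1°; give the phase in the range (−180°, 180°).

At ω = 436 rad/s:
pole (1 + j436·0.05) = 1 + j21.8 → |·| ≈ 21.823, ∠ ≈ 87.37°
pole (1 + j436·0.004) = 1 + j1.744 → |·| ≈ 2.0104, ∠ ≈ 60.17°
∠H = (0°) − (87.37° + 60.17°) = -147.54°

-147.5°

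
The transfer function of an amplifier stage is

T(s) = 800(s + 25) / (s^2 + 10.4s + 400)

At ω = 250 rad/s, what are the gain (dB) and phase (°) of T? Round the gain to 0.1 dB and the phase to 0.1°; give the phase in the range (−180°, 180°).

10.2 dB, -93.3°

At s = jω = j250:
zero (s+25): 25 + j250 → |·| = √(25²+250²) = √63125 ≈ 251.25, ∠ = arctan(250/25) ≈ 84.29°
quadratic: (j250)² + 10.4·j250 + 400 = -62100 + j2600 → |·| ≈ 62154, ∠ ≈ 177.60°
|T| = 800 · 251.25 / 62154 ≈ 3.2339
Gain = 20 log₁₀(3.2339) ≈ 10.19 dB
∠T = 84.29° − 177.60° = -93.31°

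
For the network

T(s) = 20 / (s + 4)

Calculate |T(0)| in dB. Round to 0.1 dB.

14.0 dB

T(0) = 20 / (4) = 5
20 log₁₀(5) ≈ 13.98 dB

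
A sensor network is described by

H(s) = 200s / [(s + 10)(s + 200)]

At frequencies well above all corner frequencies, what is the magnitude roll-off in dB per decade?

-20 dB/decade

Each pole contributes −20 dB/decade at high frequency; each zero contributes +20 dB/decade.
Net: 1 zero(s) − 2 pole(s) → -20 dB/decade.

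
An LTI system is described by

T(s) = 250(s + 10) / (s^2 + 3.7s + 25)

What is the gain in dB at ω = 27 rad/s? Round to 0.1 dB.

At s = jω = j27:
zero (s+10): 10 + j27 → |·| = √(10²+27²) = √829 ≈ 28.792, ∠ = arctan(27/10) ≈ 69.68°
quadratic: (j27)² + 3.7·j27 + 25 = -704 + j99.9 → |·| ≈ 711.05, ∠ ≈ 171.92°
|T| = 250 · 28.792 / 711.05 ≈ 10.123
Gain = 20 log₁₀(10.123) ≈ 20.11 dB

20.1 dB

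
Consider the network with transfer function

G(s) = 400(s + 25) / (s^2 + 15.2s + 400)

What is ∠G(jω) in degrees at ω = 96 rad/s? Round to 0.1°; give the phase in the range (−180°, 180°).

At s = jω = j96:
zero (s+25): 25 + j96 → |·| = √(25²+96²) = √9841 ≈ 99.202, ∠ = arctan(96/25) ≈ 75.40°
quadratic: (j96)² + 15.2·j96 + 400 = -8816 + j1459.2 → |·| ≈ 8935.9, ∠ ≈ 170.60°
∠G = 75.40° − 170.60° = -95.20°

-95.2°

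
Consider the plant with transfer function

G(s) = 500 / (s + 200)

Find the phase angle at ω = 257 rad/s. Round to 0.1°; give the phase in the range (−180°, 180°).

-52.1°

Substitute s = j257:
Numerator: 500 = 500 + j0
Denominator: (j257) + 200 = 200 + j257
|N| = √(500² + 0²) ≈ 500, ∠N ≈ 0.00°
|D| = √(200² + 257²) ≈ 325.65, ∠D ≈ 52.11°
∠G = 0.00° − 52.11° = -52.11°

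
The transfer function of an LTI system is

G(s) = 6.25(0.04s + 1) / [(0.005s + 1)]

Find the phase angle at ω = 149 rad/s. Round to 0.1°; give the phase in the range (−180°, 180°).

43.8°

At ω = 149 rad/s:
zero (1 + j149·0.04) = 1 + j5.96 → |·| ≈ 6.0433, ∠ ≈ 80.48°
pole (1 + j149·0.005) = 1 + j0.745 → |·| ≈ 1.247, ∠ ≈ 36.69°
∠G = (80.48°) − (36.69°) = 43.79°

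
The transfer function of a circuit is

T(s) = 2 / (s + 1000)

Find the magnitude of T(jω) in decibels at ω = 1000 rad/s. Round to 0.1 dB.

At s = jω = j1000:
pole (s+1000): 1000 + j1000 → |·| = √(1000²+1000²) = √2000000 ≈ 1414.2, ∠ = arctan(1000/1000) ≈ 45.00°
|T| = 2 / 1414.2 ≈ 0.0014142
Gain = 20 log₁₀(0.0014142) ≈ -56.99 dB

-57.0 dB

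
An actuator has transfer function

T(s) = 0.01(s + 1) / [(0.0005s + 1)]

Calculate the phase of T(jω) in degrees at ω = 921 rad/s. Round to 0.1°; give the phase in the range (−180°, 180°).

At ω = 921 rad/s:
zero (1 + j921·1) = 1 + j921 → |·| ≈ 921, ∠ ≈ 89.94°
pole (1 + j921·0.0005) = 1 + j0.4605 → |·| ≈ 1.1009, ∠ ≈ 24.73°
∠T = (89.94°) − (24.73°) = 65.21°

65.2°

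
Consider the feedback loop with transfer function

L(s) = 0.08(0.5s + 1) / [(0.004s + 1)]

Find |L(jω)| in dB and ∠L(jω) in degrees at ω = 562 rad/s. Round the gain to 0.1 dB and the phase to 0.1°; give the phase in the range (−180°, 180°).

At ω = 562 rad/s:
zero (1 + j562·0.5) = 1 + j281 → |·| ≈ 281, ∠ ≈ 89.80°
pole (1 + j562·0.004) = 1 + j2.248 → |·| ≈ 2.4604, ∠ ≈ 66.02°
|L| = 0.08 · 281 / (2.4604) ≈ 9.1367
Gain = 20 log₁₀(9.1367) ≈ 19.22 dB
∠L = (89.80°) − (66.02°) = 23.78°

19.2 dB, 23.8°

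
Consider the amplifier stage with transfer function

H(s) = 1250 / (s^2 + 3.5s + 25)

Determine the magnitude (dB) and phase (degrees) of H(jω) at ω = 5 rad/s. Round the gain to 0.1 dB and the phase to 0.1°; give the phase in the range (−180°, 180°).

At s = jω = j5:
quadratic: (j5)² + 3.5·j5 + 25 = 0 + j17.5 → |·| ≈ 17.5, ∠ ≈ 90.00°
|H| = 1250 / 17.5 ≈ 71.429
Gain = 20 log₁₀(71.429) ≈ 37.08 dB
∠H = 0.00° − 90.00° = -90.00°

37.1 dB, -90.0°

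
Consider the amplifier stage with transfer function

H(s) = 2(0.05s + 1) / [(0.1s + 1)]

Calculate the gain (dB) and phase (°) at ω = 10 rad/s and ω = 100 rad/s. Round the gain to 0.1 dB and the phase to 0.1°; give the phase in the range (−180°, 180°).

ω = 10: 4.0 dB, -18.4°; ω = 100: 0.1 dB, -5.6°

At ω = 10 rad/s:
zero (1 + j10·0.05) = 1 + j0.5 → |·| ≈ 1.118, ∠ ≈ 26.57°
pole (1 + j10·0.1) = 1 + j1 → |·| ≈ 1.4142, ∠ ≈ 45.00°
|H| = 2 · 1.118 / (1.4142) ≈ 1.5811
Gain = 20 log₁₀(1.5811) ≈ 3.98 dB
∠H = (26.57°) − (45.00°) = -18.43°

At ω = 100 rad/s:
zero (1 + j100·0.05) = 1 + j5 → |·| ≈ 5.099, ∠ ≈ 78.69°
pole (1 + j100·0.1) = 1 + j10 → |·| ≈ 10.05, ∠ ≈ 84.29°
|H| = 2 · 5.099 / (10.05) ≈ 1.0147
Gain = 20 log₁₀(1.0147) ≈ 0.13 dB
∠H = (78.69°) − (84.29°) = -5.60°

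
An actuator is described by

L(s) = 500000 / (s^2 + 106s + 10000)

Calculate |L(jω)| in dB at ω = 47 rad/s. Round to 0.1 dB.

At s = jω = j47:
quadratic: (j47)² + 106·j47 + 10000 = 7791 + j4982 → |·| ≈ 9247.7, ∠ ≈ 32.60°
|L| = 500000 / 9247.7 ≈ 54.067
Gain = 20 log₁₀(54.067) ≈ 34.66 dB

34.7 dB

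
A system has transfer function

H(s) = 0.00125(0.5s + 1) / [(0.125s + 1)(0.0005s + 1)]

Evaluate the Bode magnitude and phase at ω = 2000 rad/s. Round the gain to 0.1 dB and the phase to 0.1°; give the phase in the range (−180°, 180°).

At ω = 2000 rad/s:
zero (1 + j2000·0.5) = 1 + j1000 → |·| ≈ 1000, ∠ ≈ 89.94°
pole (1 + j2000·0.125) = 1 + j250 → |·| ≈ 250, ∠ ≈ 89.77°
pole (1 + j2000·0.0005) = 1 + j1 → |·| ≈ 1.4142, ∠ ≈ 45.00°
|H| = 0.00125 · 1000 / (250 · 1.4142) ≈ 0.0035356
Gain = 20 log₁₀(0.0035356) ≈ -49.03 dB
∠H = (89.94°) − (89.77° + 45.00°) = -44.83°

-49.0 dB, -44.8°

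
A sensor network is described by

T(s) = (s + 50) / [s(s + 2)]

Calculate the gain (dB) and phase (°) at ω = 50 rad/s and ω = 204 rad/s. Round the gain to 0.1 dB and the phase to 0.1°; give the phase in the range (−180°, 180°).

At s = jω = j50:
zero (s+50): 50 + j50 → |·| = √(50²+50²) = √5000 ≈ 70.711, ∠ = arctan(50/50) ≈ 45.00°
pole (s+2): 2 + j50 → |·| = √(2²+50²) = √2504 ≈ 50.04, ∠ = arctan(50/2) ≈ 87.71°
pole at origin: |s| = 50, ∠ = 90.00° (in denominator)
|T| = 1 · 70.711 / 2502 ≈ 0.028262
Gain = 20 log₁₀(0.028262) ≈ -30.98 dB
∠T = 45.00° − 177.71° = -132.71°

At s = jω = j204:
zero (s+50): 50 + j204 → |·| = √(50²+204²) = √44116 ≈ 210.04, ∠ = arctan(204/50) ≈ 76.23°
pole (s+2): 2 + j204 → |·| = √(2²+204²) = √41620 ≈ 204.01, ∠ = arctan(204/2) ≈ 89.44°
pole at origin: |s| = 204, ∠ = 90.00° (in denominator)
|T| = 1 · 210.04 / 41618 ≈ 0.0050469
Gain = 20 log₁₀(0.0050469) ≈ -45.94 dB
∠T = 76.23° − 179.44° = -103.21°

ω = 50: -31.0 dB, -132.7°; ω = 204: -45.9 dB, -103.2°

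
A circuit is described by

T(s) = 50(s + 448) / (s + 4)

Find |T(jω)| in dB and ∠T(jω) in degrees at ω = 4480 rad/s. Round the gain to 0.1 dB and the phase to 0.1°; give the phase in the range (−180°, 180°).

34.0 dB, -5.7°

At s = jω = j4480:
zero (s+448): 448 + j4480 → |·| = √(448²+4480²) = √20271104 ≈ 4502.3, ∠ = arctan(4480/448) ≈ 84.29°
pole (s+4): 4 + j4480 → |·| = √(4²+4480²) = √20070416 ≈ 4480, ∠ = arctan(4480/4) ≈ 89.95°
|T| = 50 · 4502.3 / 4480 ≈ 50.249
Gain = 20 log₁₀(50.249) ≈ 34.02 dB
∠T = 84.29° − 89.95° = -5.66°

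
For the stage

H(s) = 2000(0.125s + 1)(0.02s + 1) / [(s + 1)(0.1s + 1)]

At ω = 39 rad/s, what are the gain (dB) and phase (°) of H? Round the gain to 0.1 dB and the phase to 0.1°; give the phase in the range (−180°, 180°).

38.1 dB, -47.8°

At ω = 39 rad/s:
zero (1 + j39·0.125) = 1 + j4.875 → |·| ≈ 4.9765, ∠ ≈ 78.41°
zero (1 + j39·0.02) = 1 + j0.78 → |·| ≈ 1.2682, ∠ ≈ 37.95°
pole (1 + j39·1) = 1 + j39 → |·| ≈ 39.013, ∠ ≈ 88.53°
pole (1 + j39·0.1) = 1 + j3.9 → |·| ≈ 4.0262, ∠ ≈ 75.62°
|H| = 2000 · 4.9765 · 1.2682 / (39.013 · 4.0262) ≈ 80.359
Gain = 20 log₁₀(80.359) ≈ 38.10 dB
∠H = (78.41° + 37.95°) − (88.53° + 75.62°) = -47.79°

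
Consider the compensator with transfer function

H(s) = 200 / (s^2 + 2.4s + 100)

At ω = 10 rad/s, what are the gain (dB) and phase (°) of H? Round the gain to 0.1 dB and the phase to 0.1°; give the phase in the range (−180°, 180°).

18.4 dB, -90.0°

At s = jω = j10:
quadratic: (j10)² + 2.4·j10 + 100 = 0 + j24 → |·| ≈ 24, ∠ ≈ 90.00°
|H| = 200 / 24 ≈ 8.3333
Gain = 20 log₁₀(8.3333) ≈ 18.42 dB
∠H = 0.00° − 90.00° = -90.00°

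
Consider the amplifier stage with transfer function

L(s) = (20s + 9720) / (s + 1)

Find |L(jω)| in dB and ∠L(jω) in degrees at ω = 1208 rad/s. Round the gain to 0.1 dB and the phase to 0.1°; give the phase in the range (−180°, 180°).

Substitute s = j1208:
Numerator: 20(j1208) + 9720 = 9720 + j24160
Denominator: (j1208) + 1 = 1 + j1208
|N| = √(9720² + 24160²) ≈ 26042, ∠N ≈ 68.08°
|D| = √(1² + 1208²) ≈ 1208, ∠D ≈ 89.95°
|L| = 26042 / 1208 ≈ 21.558
Gain = 20 log₁₀(21.558) ≈ 26.67 dB
∠L = 68.08° − 89.95° = -21.87°

26.7 dB, -21.9°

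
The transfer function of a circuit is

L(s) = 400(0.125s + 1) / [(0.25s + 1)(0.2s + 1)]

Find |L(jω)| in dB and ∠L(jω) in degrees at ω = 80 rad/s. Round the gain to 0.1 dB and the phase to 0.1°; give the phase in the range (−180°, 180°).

22.0 dB, -89.3°

At ω = 80 rad/s:
zero (1 + j80·0.125) = 1 + j10 → |·| ≈ 10.05, ∠ ≈ 84.29°
pole (1 + j80·0.25) = 1 + j20 → |·| ≈ 20.025, ∠ ≈ 87.14°
pole (1 + j80·0.2) = 1 + j16 → |·| ≈ 16.031, ∠ ≈ 86.42°
|L| = 400 · 10.05 / (20.025 · 16.031) ≈ 12.523
Gain = 20 log₁₀(12.523) ≈ 21.95 dB
∠L = (84.29°) − (87.14° + 86.42°) = -89.27°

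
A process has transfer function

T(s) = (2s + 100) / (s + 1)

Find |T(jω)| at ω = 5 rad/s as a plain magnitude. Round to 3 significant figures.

19.7

Substitute s = j5:
Numerator: 2(j5) + 100 = 100 + j10
Denominator: (j5) + 1 = 1 + j5
|N| = √(100² + 10²) ≈ 100.5, ∠N ≈ 5.71°
|D| = √(1² + 5²) ≈ 5.099, ∠D ≈ 78.69°
|T| = 100.5 / 5.099 ≈ 19.71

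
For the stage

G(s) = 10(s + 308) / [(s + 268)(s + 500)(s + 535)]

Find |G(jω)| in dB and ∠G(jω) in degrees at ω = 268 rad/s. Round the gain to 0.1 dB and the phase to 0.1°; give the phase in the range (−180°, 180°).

-90.0 dB, -58.8°

At s = jω = j268:
zero (s+308): 308 + j268 → |·| = √(308²+268²) = √166688 ≈ 408.27, ∠ = arctan(268/308) ≈ 41.03°
pole (s+268): 268 + j268 → |·| = √(268²+268²) = √143648 ≈ 379.01, ∠ = arctan(268/268) ≈ 45.00°
pole (s+500): 500 + j268 → |·| = √(500²+268²) = √321824 ≈ 567.3, ∠ = arctan(268/500) ≈ 28.19°
pole (s+535): 535 + j268 → |·| = √(535²+268²) = √358049 ≈ 598.37, ∠ = arctan(268/535) ≈ 26.61°
|G| = 10 · 408.27 / 1.2866e+08 ≈ 3.1732e-05
Gain = 20 log₁₀(3.1732e-05) ≈ -89.97 dB
∠G = 41.03° − 99.80° = -58.77°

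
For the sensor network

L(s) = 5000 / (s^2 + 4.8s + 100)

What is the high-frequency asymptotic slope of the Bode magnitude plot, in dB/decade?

Each pole contributes −20 dB/decade at high frequency; each zero contributes +20 dB/decade.
Net: 0 zero(s) − 2 pole(s) → -40 dB/decade.

-40 dB/decade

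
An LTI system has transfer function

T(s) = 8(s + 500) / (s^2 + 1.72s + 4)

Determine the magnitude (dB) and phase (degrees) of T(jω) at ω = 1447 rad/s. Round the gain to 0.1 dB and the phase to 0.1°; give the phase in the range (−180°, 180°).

-44.7 dB, -109.0°

At s = jω = j1447:
zero (s+500): 500 + j1447 → |·| = √(500²+1447²) = √2343809 ≈ 1531, ∠ = arctan(1447/500) ≈ 70.94°
quadratic: (j1447)² + 1.72·j1447 + 4 = -2093805 + j2488.84 → |·| ≈ 2.0938e+06, ∠ ≈ 179.93°
|T| = 8 · 1531 / 2.0938e+06 ≈ 0.0058497
Gain = 20 log₁₀(0.0058497) ≈ -44.66 dB
∠T = 70.94° − 179.93° = -108.99°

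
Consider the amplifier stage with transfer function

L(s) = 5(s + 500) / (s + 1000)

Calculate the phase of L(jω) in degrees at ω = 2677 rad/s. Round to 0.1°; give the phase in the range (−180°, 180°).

At s = jω = j2677:
zero (s+500): 500 + j2677 → |·| = √(500²+2677²) = √7416329 ≈ 2723.3, ∠ = arctan(2677/500) ≈ 79.42°
pole (s+1000): 1000 + j2677 → |·| = √(1000²+2677²) = √8166329 ≈ 2857.7, ∠ = arctan(2677/1000) ≈ 69.52°
∠L = 79.42° − 69.52° = 9.90°

9.9°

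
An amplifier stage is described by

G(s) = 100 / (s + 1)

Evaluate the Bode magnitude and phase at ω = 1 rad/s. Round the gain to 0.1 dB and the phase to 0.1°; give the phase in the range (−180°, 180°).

37.0 dB, -45.0°

Substitute s = j1:
Numerator: 100 = 100 + j0
Denominator: (j1) + 1 = 1 + j1
|N| = √(100² + 0²) ≈ 100, ∠N ≈ 0.00°
|D| = √(1² + 1²) ≈ 1.4142, ∠D ≈ 45.00°
|G| = 100 / 1.4142 ≈ 70.711
Gain = 20 log₁₀(70.711) ≈ 36.99 dB
∠G = 0.00° − 45.00° = -45.00°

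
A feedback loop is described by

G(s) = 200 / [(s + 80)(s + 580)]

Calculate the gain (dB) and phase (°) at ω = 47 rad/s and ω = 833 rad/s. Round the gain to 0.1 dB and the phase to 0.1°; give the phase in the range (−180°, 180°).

ω = 47: -48.6 dB, -35.1°; ω = 833: -72.6 dB, -139.7°

At s = jω = j47:
pole (s+80): 80 + j47 → |·| = √(80²+47²) = √8609 ≈ 92.785, ∠ = arctan(47/80) ≈ 30.43°
pole (s+580): 580 + j47 → |·| = √(580²+47²) = √338609 ≈ 581.9, ∠ = arctan(47/580) ≈ 4.63°
|G| = 200 / 53992 ≈ 0.0037043
Gain = 20 log₁₀(0.0037043) ≈ -48.63 dB
∠G = 0.00° − 35.06° = -35.06°

At s = jω = j833:
pole (s+80): 80 + j833 → |·| = √(80²+833²) = √700289 ≈ 836.83, ∠ = arctan(833/80) ≈ 84.51°
pole (s+580): 580 + j833 → |·| = √(580²+833²) = √1030289 ≈ 1015, ∠ = arctan(833/580) ≈ 55.15°
|G| = 200 / 8.4938e+05 ≈ 0.00023547
Gain = 20 log₁₀(0.00023547) ≈ -72.56 dB
∠G = 0.00° − 139.66° = -139.66°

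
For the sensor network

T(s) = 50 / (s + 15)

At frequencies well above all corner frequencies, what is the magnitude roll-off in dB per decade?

Each pole contributes −20 dB/decade at high frequency; each zero contributes +20 dB/decade.
Net: 0 zero(s) − 1 pole(s) → -20 dB/decade.

-20 dB/decade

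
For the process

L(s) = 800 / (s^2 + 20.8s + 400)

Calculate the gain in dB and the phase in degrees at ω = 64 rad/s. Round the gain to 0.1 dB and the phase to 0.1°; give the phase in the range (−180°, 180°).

At s = jω = j64:
quadratic: (j64)² + 20.8·j64 + 400 = -3696 + j1331.2 → |·| ≈ 3928.4, ∠ ≈ 160.19°
|L| = 800 / 3928.4 ≈ 0.20365
Gain = 20 log₁₀(0.20365) ≈ -13.82 dB
∠L = 0.00° − 160.19° = -160.19°

-13.8 dB, -160.2°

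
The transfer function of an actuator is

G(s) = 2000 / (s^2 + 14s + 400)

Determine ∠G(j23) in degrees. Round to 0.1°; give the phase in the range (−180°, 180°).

At s = jω = j23:
quadratic: (j23)² + 14·j23 + 400 = -129 + j322 → |·| ≈ 346.88, ∠ ≈ 111.83°
∠G = 0.00° − 111.83° = -111.83°

-111.8°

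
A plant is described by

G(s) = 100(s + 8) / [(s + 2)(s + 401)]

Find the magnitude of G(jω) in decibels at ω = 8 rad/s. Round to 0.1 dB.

-9.3 dB

At s = jω = j8:
zero (s+8): 8 + j8 → |·| = √(8²+8²) = √128 ≈ 11.314, ∠ = arctan(8/8) ≈ 45.00°
pole (s+2): 2 + j8 → |·| = √(2²+8²) = √68 ≈ 8.2462, ∠ = arctan(8/2) ≈ 75.96°
pole (s+401): 401 + j8 → |·| = √(401²+8²) = √160865 ≈ 401.08, ∠ = arctan(8/401) ≈ 1.14°
|G| = 100 · 11.314 / 3307.4 ≈ 0.34208
Gain = 20 log₁₀(0.34208) ≈ -9.32 dB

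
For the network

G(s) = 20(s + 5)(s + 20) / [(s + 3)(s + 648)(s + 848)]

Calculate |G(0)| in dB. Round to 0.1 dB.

G(0) = 20·5·20 / (3·648·848) ≈ 0.0012132
20 log₁₀(0.0012132) ≈ -58.32 dB

-58.3 dB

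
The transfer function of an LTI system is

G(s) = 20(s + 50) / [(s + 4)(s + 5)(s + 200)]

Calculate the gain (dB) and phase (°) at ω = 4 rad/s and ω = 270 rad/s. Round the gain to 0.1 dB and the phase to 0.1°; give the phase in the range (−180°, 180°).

ω = 4: -17.2 dB, -80.2°; ω = 270: -73.0 dB, -152.1°

At s = jω = j4:
zero (s+50): 50 + j4 → |·| = √(50²+4²) = √2516 ≈ 50.16, ∠ = arctan(4/50) ≈ 4.57°
pole (s+4): 4 + j4 → |·| = √(4²+4²) = √32 ≈ 5.6569, ∠ = arctan(4/4) ≈ 45.00°
pole (s+5): 5 + j4 → |·| = √(5²+4²) = √41 ≈ 6.4031, ∠ = arctan(4/5) ≈ 38.66°
pole (s+200): 200 + j4 → |·| = √(200²+4²) = √40016 ≈ 200.04, ∠ = arctan(4/200) ≈ 1.15°
|G| = 20 · 50.16 / 7245.8 ≈ 0.13845
Gain = 20 log₁₀(0.13845) ≈ -17.17 dB
∠G = 4.57° − 84.81° = -80.24°

At s = jω = j270:
zero (s+50): 50 + j270 → |·| = √(50²+270²) = √75400 ≈ 274.59, ∠ = arctan(270/50) ≈ 79.51°
pole (s+4): 4 + j270 → |·| = √(4²+270²) = √72916 ≈ 270.03, ∠ = arctan(270/4) ≈ 89.15°
pole (s+5): 5 + j270 → |·| = √(5²+270²) = √72925 ≈ 270.05, ∠ = arctan(270/5) ≈ 88.94°
pole (s+200): 200 + j270 → |·| = √(200²+270²) = √112900 ≈ 336.01, ∠ = arctan(270/200) ≈ 53.47°
|G| = 20 · 274.59 / 2.4502e+07 ≈ 0.00022414
Gain = 20 log₁₀(0.00022414) ≈ -72.99 dB
∠G = 79.51° − 231.56° = -152.05°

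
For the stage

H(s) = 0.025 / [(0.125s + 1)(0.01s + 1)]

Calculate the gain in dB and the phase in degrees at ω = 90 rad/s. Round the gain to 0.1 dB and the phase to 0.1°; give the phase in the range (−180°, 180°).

At ω = 90 rad/s:
pole (1 + j90·0.125) = 1 + j11.25 → |·| ≈ 11.294, ∠ ≈ 84.92°
pole (1 + j90·0.01) = 1 + j0.9 → |·| ≈ 1.3454, ∠ ≈ 41.99°
|H| = 0.025 · 1 / (11.294 · 1.3454) ≈ 0.0016453
Gain = 20 log₁₀(0.0016453) ≈ -55.68 dB
∠H = (0°) − (84.92° + 41.99°) = -126.91°

-55.7 dB, -126.9°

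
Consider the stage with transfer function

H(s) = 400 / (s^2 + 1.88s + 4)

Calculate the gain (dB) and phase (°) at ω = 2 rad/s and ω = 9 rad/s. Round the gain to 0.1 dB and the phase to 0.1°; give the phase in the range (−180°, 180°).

ω = 2: 40.5 dB, -90.0°; ω = 9: 14.1 dB, -167.6°

At s = jω = j2:
quadratic: (j2)² + 1.88·j2 + 4 = 0 + j3.76 → |·| ≈ 3.76, ∠ ≈ 90.00°
|H| = 400 / 3.76 ≈ 106.38
Gain = 20 log₁₀(106.38) ≈ 40.54 dB
∠H = 0.00° − 90.00° = -90.00°

At s = jω = j9:
quadratic: (j9)² + 1.88·j9 + 4 = -77 + j16.92 → |·| ≈ 78.837, ∠ ≈ 167.61°
|H| = 400 / 78.837 ≈ 5.0738
Gain = 20 log₁₀(5.0738) ≈ 14.11 dB
∠H = 0.00° − 167.61° = -167.61°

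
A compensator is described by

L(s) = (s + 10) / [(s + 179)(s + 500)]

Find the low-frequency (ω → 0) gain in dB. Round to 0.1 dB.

L(0) = 1·10 / (179·500) ≈ 0.00011173
20 log₁₀(0.00011173) ≈ -79.04 dB

-79.0 dB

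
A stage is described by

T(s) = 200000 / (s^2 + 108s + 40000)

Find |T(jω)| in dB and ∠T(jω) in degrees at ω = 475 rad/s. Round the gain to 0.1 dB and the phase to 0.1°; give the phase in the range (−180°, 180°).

0.3 dB, -164.6°

At s = jω = j475:
quadratic: (j475)² + 108·j475 + 40000 = -185625 + j51300 → |·| ≈ 1.9258e+05, ∠ ≈ 164.55°
|T| = 200000 / 1.9258e+05 ≈ 1.0385
Gain = 20 log₁₀(1.0385) ≈ 0.33 dB
∠T = 0.00° − 164.55° = -164.55°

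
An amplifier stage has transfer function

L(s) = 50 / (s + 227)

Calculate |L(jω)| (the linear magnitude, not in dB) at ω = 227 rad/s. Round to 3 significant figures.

Substitute s = j227:
Numerator: 50 = 50 + j0
Denominator: (j227) + 227 = 227 + j227
|N| = √(50² + 0²) ≈ 50, ∠N ≈ 0.00°
|D| = √(227² + 227²) ≈ 321.03, ∠D ≈ 45.00°
|L| = 50 / 321.03 ≈ 0.15575

0.156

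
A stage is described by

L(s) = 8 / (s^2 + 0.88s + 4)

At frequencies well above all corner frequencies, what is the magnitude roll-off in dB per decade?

Each pole contributes −20 dB/decade at high frequency; each zero contributes +20 dB/decade.
Net: 0 zero(s) − 2 pole(s) → -40 dB/decade.

-40 dB/decade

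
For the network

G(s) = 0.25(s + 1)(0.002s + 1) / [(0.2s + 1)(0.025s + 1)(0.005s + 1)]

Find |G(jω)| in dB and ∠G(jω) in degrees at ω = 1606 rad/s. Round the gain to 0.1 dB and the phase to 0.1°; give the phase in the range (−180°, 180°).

-37.8 dB, -98.6°

At ω = 1606 rad/s:
zero (1 + j1606·1) = 1 + j1606 → |·| ≈ 1606, ∠ ≈ 89.96°
zero (1 + j1606·0.002) = 1 + j3.212 → |·| ≈ 3.3641, ∠ ≈ 72.71°
pole (1 + j1606·0.2) = 1 + j321.2 → |·| ≈ 321.2, ∠ ≈ 89.82°
pole (1 + j1606·0.025) = 1 + j40.15 → |·| ≈ 40.162, ∠ ≈ 88.57°
pole (1 + j1606·0.005) = 1 + j8.03 → |·| ≈ 8.092, ∠ ≈ 82.90°
|G| = 0.25 · 1606 · 3.3641 / (321.2 · 40.162 · 8.092) ≈ 0.012939
Gain = 20 log₁₀(0.012939) ≈ -37.76 dB
∠G = (89.96° + 72.71°) − (89.82° + 88.57° + 82.90°) = -98.62°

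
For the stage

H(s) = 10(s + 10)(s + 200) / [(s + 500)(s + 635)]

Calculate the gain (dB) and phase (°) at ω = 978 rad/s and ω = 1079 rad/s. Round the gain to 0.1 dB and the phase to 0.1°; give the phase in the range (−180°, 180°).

ω = 978: 17.6 dB, 47.9°; ω = 1079: 18.0 dB, 44.3°

At s = jω = j978:
zero (s+10): 10 + j978 → |·| = √(10²+978²) = √956584 ≈ 978.05, ∠ = arctan(978/10) ≈ 89.41°
zero (s+200): 200 + j978 → |·| = √(200²+978²) = √996484 ≈ 998.24, ∠ = arctan(978/200) ≈ 78.44°
pole (s+500): 500 + j978 → |·| = √(500²+978²) = √1206484 ≈ 1098.4, ∠ = arctan(978/500) ≈ 62.92°
pole (s+635): 635 + j978 → |·| = √(635²+978²) = √1359709 ≈ 1166.1, ∠ = arctan(978/635) ≈ 57.00°
|H| = 10 · 9.7633e+05 / 1.2808e+06 ≈ 7.6228
Gain = 20 log₁₀(7.6228) ≈ 17.64 dB
∠H = 167.85° − 119.92° = 47.93°

At s = jω = j1079:
zero (s+10): 10 + j1079 → |·| = √(10²+1079²) = √1164341 ≈ 1079, ∠ = arctan(1079/10) ≈ 89.47°
zero (s+200): 200 + j1079 → |·| = √(200²+1079²) = √1204241 ≈ 1097.4, ∠ = arctan(1079/200) ≈ 79.50°
pole (s+500): 500 + j1079 → |·| = √(500²+1079²) = √1414241 ≈ 1189.2, ∠ = arctan(1079/500) ≈ 65.14°
pole (s+635): 635 + j1079 → |·| = √(635²+1079²) = √1567466 ≈ 1252, ∠ = arctan(1079/635) ≈ 59.52°
|H| = 10 · 1.1841e+06 / 1.4889e+06 ≈ 7.9529
Gain = 20 log₁₀(7.9529) ≈ 18.01 dB
∠H = 168.97° − 124.66° = 44.31°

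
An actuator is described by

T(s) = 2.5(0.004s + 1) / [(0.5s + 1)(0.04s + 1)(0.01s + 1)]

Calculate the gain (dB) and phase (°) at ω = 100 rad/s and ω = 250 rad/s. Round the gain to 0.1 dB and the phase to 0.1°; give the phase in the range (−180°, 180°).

ω = 100: -40.7 dB, 172.0°; ω = 250: -59.6 dB, 163.0°

At ω = 100 rad/s:
zero (1 + j100·0.004) = 1 + j0.4 → |·| ≈ 1.077, ∠ ≈ 21.80°
pole (1 + j100·0.5) = 1 + j50 → |·| ≈ 50.01, ∠ ≈ 88.85°
pole (1 + j100·0.04) = 1 + j4 → |·| ≈ 4.1231, ∠ ≈ 75.96°
pole (1 + j100·0.01) = 1 + j1 → |·| ≈ 1.4142, ∠ ≈ 45.00°
|T| = 2.5 · 1.077 / (50.01 · 4.1231 · 1.4142) ≈ 0.0092335
Gain = 20 log₁₀(0.0092335) ≈ -40.69 dB
∠T = (21.80°) − (88.85° + 75.96° + 45.00°) = -188.01° ≡ 171.99° (principal value)

At ω = 250 rad/s:
zero (1 + j250·0.004) = 1 + j1 → |·| ≈ 1.4142, ∠ ≈ 45.00°
pole (1 + j250·0.5) = 1 + j125 → |·| ≈ 125, ∠ ≈ 89.54°
pole (1 + j250·0.04) = 1 + j10 → |·| ≈ 10.05, ∠ ≈ 84.29°
pole (1 + j250·0.01) = 1 + j2.5 → |·| ≈ 2.6926, ∠ ≈ 68.20°
|T| = 2.5 · 1.4142 / (125 · 10.05 · 2.6926) ≈ 0.0010452
Gain = 20 log₁₀(0.0010452) ≈ -59.62 dB
∠T = (45.00°) − (89.54° + 84.29° + 68.20°) = -197.03° ≡ 162.97° (principal value)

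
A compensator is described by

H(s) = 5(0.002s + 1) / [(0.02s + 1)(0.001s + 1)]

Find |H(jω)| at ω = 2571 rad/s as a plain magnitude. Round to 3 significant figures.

0.185

At ω = 2571 rad/s:
zero (1 + j2571·0.002) = 1 + j5.142 → |·| ≈ 5.2383, ∠ ≈ 78.99°
pole (1 + j2571·0.02) = 1 + j51.42 → |·| ≈ 51.43, ∠ ≈ 88.89°
pole (1 + j2571·0.001) = 1 + j2.571 → |·| ≈ 2.7586, ∠ ≈ 68.75°
|H| = 5 · 5.2383 / (51.43 · 2.7586) ≈ 0.18461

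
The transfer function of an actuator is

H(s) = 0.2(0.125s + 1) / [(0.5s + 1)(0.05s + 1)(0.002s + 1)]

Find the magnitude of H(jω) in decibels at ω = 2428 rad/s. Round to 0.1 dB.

-81.6 dB

At ω = 2428 rad/s:
zero (1 + j2428·0.125) = 1 + j303.5 → |·| ≈ 303.5, ∠ ≈ 89.81°
pole (1 + j2428·0.5) = 1 + j1214 → |·| ≈ 1214, ∠ ≈ 89.95°
pole (1 + j2428·0.05) = 1 + j121.4 → |·| ≈ 121.4, ∠ ≈ 89.53°
pole (1 + j2428·0.002) = 1 + j4.856 → |·| ≈ 4.9579, ∠ ≈ 78.36°
|H| = 0.2 · 303.5 / (1214 · 121.4 · 4.9579) ≈ 8.3072e-05
Gain = 20 log₁₀(8.3072e-05) ≈ -81.61 dB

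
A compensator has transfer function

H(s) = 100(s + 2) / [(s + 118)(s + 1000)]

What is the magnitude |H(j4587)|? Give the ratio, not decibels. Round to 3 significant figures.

At s = jω = j4587:
zero (s+2): 2 + j4587 → |·| = √(2²+4587²) = √21040573 ≈ 4587, ∠ = arctan(4587/2) ≈ 89.98°
pole (s+118): 118 + j4587 → |·| = √(118²+4587²) = √21054493 ≈ 4588.5, ∠ = arctan(4587/118) ≈ 88.53°
pole (s+1000): 1000 + j4587 → |·| = √(1000²+4587²) = √22040569 ≈ 4694.7, ∠ = arctan(4587/1000) ≈ 77.70°
|H| = 100 · 4587 / 2.1542e+07 ≈ 0.021293

0.0213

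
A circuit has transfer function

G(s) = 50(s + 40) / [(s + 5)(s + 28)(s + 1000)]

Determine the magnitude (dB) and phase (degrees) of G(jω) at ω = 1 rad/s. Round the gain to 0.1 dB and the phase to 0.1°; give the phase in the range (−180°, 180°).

-37.1 dB, -12.0°

At s = jω = j1:
zero (s+40): 40 + j1 → |·| = √(40²+1²) = √1601 ≈ 40.012, ∠ = arctan(1/40) ≈ 1.43°
pole (s+5): 5 + j1 → |·| = √(5²+1²) = √26 ≈ 5.099, ∠ = arctan(1/5) ≈ 11.31°
pole (s+28): 28 + j1 → |·| = √(28²+1²) = √785 ≈ 28.018, ∠ = arctan(1/28) ≈ 2.05°
pole (s+1000): 1000 + j1 → |·| = √(1000²+1²) = √1000001 ≈ 1000, ∠ = arctan(1/1000) ≈ 0.06°
|G| = 50 · 40.012 / 1.4286e+05 ≈ 0.014004
Gain = 20 log₁₀(0.014004) ≈ -37.07 dB
∠G = 1.43° − 13.42° = -11.99°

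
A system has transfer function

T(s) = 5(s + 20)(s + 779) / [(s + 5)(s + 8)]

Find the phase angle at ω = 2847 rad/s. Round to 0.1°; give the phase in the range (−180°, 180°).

At s = jω = j2847:
zero (s+20): 20 + j2847 → |·| = √(20²+2847²) = √8105809 ≈ 2847.1, ∠ = arctan(2847/20) ≈ 89.60°
zero (s+779): 779 + j2847 → |·| = √(779²+2847²) = √8712250 ≈ 2951.7, ∠ = arctan(2847/779) ≈ 74.70°
pole (s+5): 5 + j2847 → |·| = √(5²+2847²) = √8105434 ≈ 2847, ∠ = arctan(2847/5) ≈ 89.90°
pole (s+8): 8 + j2847 → |·| = √(8²+2847²) = √8105473 ≈ 2847, ∠ = arctan(2847/8) ≈ 89.84°
∠T = 164.30° − 179.74° = -15.44°

-15.4°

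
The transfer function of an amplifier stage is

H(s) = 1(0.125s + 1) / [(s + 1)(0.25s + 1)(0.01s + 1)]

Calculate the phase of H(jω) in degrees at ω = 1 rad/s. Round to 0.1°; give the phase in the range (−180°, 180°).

-52.5°

At ω = 1 rad/s:
zero (1 + j1·0.125) = 1 + j0.125 → |·| ≈ 1.0078, ∠ ≈ 7.13°
pole (1 + j1·1) = 1 + j1 → |·| ≈ 1.4142, ∠ ≈ 45.00°
pole (1 + j1·0.25) = 1 + j0.25 → |·| ≈ 1.0308, ∠ ≈ 14.04°
pole (1 + j1·0.01) = 1 + j0.01 → |·| ≈ 1, ∠ ≈ 0.57°
∠H = (7.13°) − (45.00° + 14.04° + 0.57°) = -52.48°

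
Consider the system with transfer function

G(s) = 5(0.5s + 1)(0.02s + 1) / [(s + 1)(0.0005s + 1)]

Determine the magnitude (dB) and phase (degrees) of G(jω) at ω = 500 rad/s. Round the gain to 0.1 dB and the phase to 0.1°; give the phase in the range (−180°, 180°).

At ω = 500 rad/s:
zero (1 + j500·0.5) = 1 + j250 → |·| ≈ 250, ∠ ≈ 89.77°
zero (1 + j500·0.02) = 1 + j10 → |·| ≈ 10.05, ∠ ≈ 84.29°
pole (1 + j500·1) = 1 + j500 → |·| ≈ 500, ∠ ≈ 89.89°
pole (1 + j500·0.0005) = 1 + j0.25 → |·| ≈ 1.0308, ∠ ≈ 14.04°
|G| = 5 · 250 · 10.05 / (500 · 1.0308) ≈ 24.374
Gain = 20 log₁₀(24.374) ≈ 27.74 dB
∠G = (89.77° + 84.29°) − (89.89° + 14.04°) = 70.13°

27.7 dB, 70.1°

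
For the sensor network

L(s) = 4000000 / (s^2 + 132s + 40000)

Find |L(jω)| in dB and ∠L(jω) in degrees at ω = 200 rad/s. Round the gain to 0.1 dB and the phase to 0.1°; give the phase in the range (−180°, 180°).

At s = jω = j200:
quadratic: (j200)² + 132·j200 + 40000 = 0 + j26400 → |·| ≈ 26400, ∠ ≈ 90.00°
|L| = 4000000 / 26400 ≈ 151.52
Gain = 20 log₁₀(151.52) ≈ 43.61 dB
∠L = 0.00° − 90.00° = -90.00°

43.6 dB, -90.0°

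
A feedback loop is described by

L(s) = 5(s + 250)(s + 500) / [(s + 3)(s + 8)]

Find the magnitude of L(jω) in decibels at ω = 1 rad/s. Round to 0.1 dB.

87.8 dB

At s = jω = j1:
zero (s+250): 250 + j1 → |·| = √(250²+1²) = √62501 ≈ 250, ∠ = arctan(1/250) ≈ 0.23°
zero (s+500): 500 + j1 → |·| = √(500²+1²) = √250001 ≈ 500, ∠ = arctan(1/500) ≈ 0.11°
pole (s+3): 3 + j1 → |·| = √(3²+1²) = √10 ≈ 3.1623, ∠ = arctan(1/3) ≈ 18.43°
pole (s+8): 8 + j1 → |·| = √(8²+1²) = √65 ≈ 8.0623, ∠ = arctan(1/8) ≈ 7.13°
|L| = 5 · 1.25e+05 / 25.495 ≈ 24515
Gain = 20 log₁₀(24515) ≈ 87.79 dB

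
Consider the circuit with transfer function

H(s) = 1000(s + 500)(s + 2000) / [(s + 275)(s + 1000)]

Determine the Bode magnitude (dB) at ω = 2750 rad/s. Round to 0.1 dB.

At s = jω = j2750:
zero (s+500): 500 + j2750 → |·| = √(500²+2750²) = √7812500 ≈ 2795.1, ∠ = arctan(2750/500) ≈ 79.70°
zero (s+2000): 2000 + j2750 → |·| = √(2000²+2750²) = √11562500 ≈ 3400.4, ∠ = arctan(2750/2000) ≈ 53.97°
pole (s+275): 275 + j2750 → |·| = √(275²+2750²) = √7638125 ≈ 2763.7, ∠ = arctan(2750/275) ≈ 84.29°
pole (s+1000): 1000 + j2750 → |·| = √(1000²+2750²) = √8562500 ≈ 2926.2, ∠ = arctan(2750/1000) ≈ 70.02°
|H| = 1000 · 9.5045e+06 / 8.0871e+06 ≈ 1175.3
Gain = 20 log₁₀(1175.3) ≈ 61.40 dB

61.4 dB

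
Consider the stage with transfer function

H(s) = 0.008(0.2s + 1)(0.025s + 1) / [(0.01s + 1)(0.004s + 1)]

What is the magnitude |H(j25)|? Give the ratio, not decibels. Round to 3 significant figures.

0.0464

At ω = 25 rad/s:
zero (1 + j25·0.2) = 1 + j5 → |·| ≈ 5.099, ∠ ≈ 78.69°
zero (1 + j25·0.025) = 1 + j0.625 → |·| ≈ 1.1792, ∠ ≈ 32.01°
pole (1 + j25·0.01) = 1 + j0.25 → |·| ≈ 1.0308, ∠ ≈ 14.04°
pole (1 + j25·0.004) = 1 + j0.1 → |·| ≈ 1.005, ∠ ≈ 5.71°
|H| = 0.008 · 5.099 · 1.1792 / (1.0308 · 1.005) ≈ 0.046432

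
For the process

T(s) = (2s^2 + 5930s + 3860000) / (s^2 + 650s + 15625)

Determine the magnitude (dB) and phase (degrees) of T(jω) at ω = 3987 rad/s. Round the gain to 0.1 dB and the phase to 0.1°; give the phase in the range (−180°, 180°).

7.1 dB, -31.0°

Substitute s = j3987:
Numerator: 2(j3987)^2 + 5930(j3987) + 3860000 = -27932338 + j23642910
Denominator: (j3987)^2 + 650(j3987) + 15625 = -15880544 + j2591550
|N| = √(27932338² + 23642910²) ≈ 3.6595e+07, ∠N ≈ 139.75°
|D| = √(15880544² + 2591550²) ≈ 1.6091e+07, ∠D ≈ 170.73°
|T| = 3.6595e+07 / 1.6091e+07 ≈ 2.2743
Gain = 20 log₁₀(2.2743) ≈ 7.14 dB
∠T = 139.75° − 170.73° = -30.98°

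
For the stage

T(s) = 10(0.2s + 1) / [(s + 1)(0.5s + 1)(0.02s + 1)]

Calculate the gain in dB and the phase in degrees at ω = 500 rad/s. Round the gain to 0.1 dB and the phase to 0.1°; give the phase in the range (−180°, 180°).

-62.0 dB, -174.5°

At ω = 500 rad/s:
zero (1 + j500·0.2) = 1 + j100 → |·| ≈ 100, ∠ ≈ 89.43°
pole (1 + j500·1) = 1 + j500 → |·| ≈ 500, ∠ ≈ 89.89°
pole (1 + j500·0.5) = 1 + j250 → |·| ≈ 250, ∠ ≈ 89.77°
pole (1 + j500·0.02) = 1 + j10 → |·| ≈ 10.05, ∠ ≈ 84.29°
|T| = 10 · 100 / (500 · 250 · 10.05) ≈ 0.00079602
Gain = 20 log₁₀(0.00079602) ≈ -61.98 dB
∠T = (89.43°) − (89.89° + 89.77° + 84.29°) = -174.52°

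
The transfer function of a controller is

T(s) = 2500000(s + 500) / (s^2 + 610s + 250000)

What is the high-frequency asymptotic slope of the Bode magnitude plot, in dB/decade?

-20 dB/decade

Each pole contributes −20 dB/decade at high frequency; each zero contributes +20 dB/decade.
Net: 1 zero(s) − 2 pole(s) → -20 dB/decade.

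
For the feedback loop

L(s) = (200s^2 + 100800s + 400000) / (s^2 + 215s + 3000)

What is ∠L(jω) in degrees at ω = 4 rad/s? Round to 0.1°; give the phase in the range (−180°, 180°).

Substitute s = j4:
Numerator: 200(j4)^2 + 100800(j4) + 400000 = 396800 + j403200
Denominator: (j4)^2 + 215(j4) + 3000 = 2984 + j860
|N| = √(396800² + 403200²) ≈ 5.657e+05, ∠N ≈ 45.46°
|D| = √(2984² + 860²) ≈ 3105.5, ∠D ≈ 16.08°
∠L = 45.46° − 16.08° = 29.38°

29.4°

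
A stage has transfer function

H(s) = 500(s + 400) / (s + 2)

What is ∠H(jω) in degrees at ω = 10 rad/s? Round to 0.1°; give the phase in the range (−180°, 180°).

At s = jω = j10:
zero (s+400): 400 + j10 → |·| = √(400²+10²) = √160100 ≈ 400.12, ∠ = arctan(10/400) ≈ 1.43°
pole (s+2): 2 + j10 → |·| = √(2²+10²) = √104 ≈ 10.198, ∠ = arctan(10/2) ≈ 78.69°
∠H = 1.43° − 78.69° = -77.26°

-77.3°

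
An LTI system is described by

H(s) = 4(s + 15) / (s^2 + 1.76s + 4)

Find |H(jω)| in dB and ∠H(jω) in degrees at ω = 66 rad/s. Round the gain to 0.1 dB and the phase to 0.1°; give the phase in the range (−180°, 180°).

-24.1 dB, -101.3°

At s = jω = j66:
zero (s+15): 15 + j66 → |·| = √(15²+66²) = √4581 ≈ 67.683, ∠ = arctan(66/15) ≈ 77.20°
quadratic: (j66)² + 1.76·j66 + 4 = -4352 + j116.16 → |·| ≈ 4353.5, ∠ ≈ 178.47°
|H| = 4 · 67.683 / 4353.5 ≈ 0.062187
Gain = 20 log₁₀(0.062187) ≈ -24.13 dB
∠H = 77.20° − 178.47° = -101.27°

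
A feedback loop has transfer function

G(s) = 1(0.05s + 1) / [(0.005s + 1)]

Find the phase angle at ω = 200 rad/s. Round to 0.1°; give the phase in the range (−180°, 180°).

At ω = 200 rad/s:
zero (1 + j200·0.05) = 1 + j10 → |·| ≈ 10.05, ∠ ≈ 84.29°
pole (1 + j200·0.005) = 1 + j1 → |·| ≈ 1.4142, ∠ ≈ 45.00°
∠G = (84.29°) − (45.00°) = 39.29°

39.3°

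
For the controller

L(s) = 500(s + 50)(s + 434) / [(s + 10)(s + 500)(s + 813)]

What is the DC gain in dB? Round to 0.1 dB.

8.5 dB

L(0) = 500·50·434 / (10·500·813) ≈ 2.6691
20 log₁₀(2.6691) ≈ 8.53 dB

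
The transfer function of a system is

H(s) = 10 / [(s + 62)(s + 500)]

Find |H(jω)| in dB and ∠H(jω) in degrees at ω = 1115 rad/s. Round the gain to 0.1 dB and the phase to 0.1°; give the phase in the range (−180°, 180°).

-102.7 dB, -152.7°

At s = jω = j1115:
pole (s+62): 62 + j1115 → |·| = √(62²+1115²) = √1247069 ≈ 1116.7, ∠ = arctan(1115/62) ≈ 86.82°
pole (s+500): 500 + j1115 → |·| = √(500²+1115²) = √1493225 ≈ 1222, ∠ = arctan(1115/500) ≈ 65.85°
|H| = 10 / 1.3646e+06 ≈ 7.3282e-06
Gain = 20 log₁₀(7.3282e-06) ≈ -102.70 dB
∠H = 0.00° − 152.67° = -152.67°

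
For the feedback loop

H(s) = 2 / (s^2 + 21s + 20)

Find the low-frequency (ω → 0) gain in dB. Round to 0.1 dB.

H(0) = 2 / 20 = 0.1
20 log₁₀(0.1) ≈ -20.00 dB

-20.0 dB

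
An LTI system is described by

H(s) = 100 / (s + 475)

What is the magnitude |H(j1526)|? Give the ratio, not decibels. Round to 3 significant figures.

0.0626

Substitute s = j1526:
Numerator: 100 = 100 + j0
Denominator: (j1526) + 475 = 475 + j1526
|N| = √(100² + 0²) ≈ 100, ∠N ≈ 0.00°
|D| = √(475² + 1526²) ≈ 1598.2, ∠D ≈ 72.71°
|H| = 100 / 1598.2 ≈ 0.06257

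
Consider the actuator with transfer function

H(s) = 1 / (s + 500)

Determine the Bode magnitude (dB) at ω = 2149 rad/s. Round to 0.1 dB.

At s = jω = j2149:
pole (s+500): 500 + j2149 → |·| = √(500²+2149²) = √4868201 ≈ 2206.4, ∠ = arctan(2149/500) ≈ 76.90°
|H| = 1 / 2206.4 ≈ 0.00045323
Gain = 20 log₁₀(0.00045323) ≈ -66.87 dB

-66.9 dB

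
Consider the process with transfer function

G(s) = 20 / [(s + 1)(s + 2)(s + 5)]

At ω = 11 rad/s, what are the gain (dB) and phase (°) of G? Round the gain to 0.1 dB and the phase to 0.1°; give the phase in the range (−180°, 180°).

At s = jω = j11:
pole (s+1): 1 + j11 → |·| = √(1²+11²) = √122 ≈ 11.045, ∠ = arctan(11/1) ≈ 84.81°
pole (s+2): 2 + j11 → |·| = √(2²+11²) = √125 ≈ 11.18, ∠ = arctan(11/2) ≈ 79.70°
pole (s+5): 5 + j11 → |·| = √(5²+11²) = √146 ≈ 12.083, ∠ = arctan(11/5) ≈ 65.56°
|G| = 20 / 1492 ≈ 0.013405
Gain = 20 log₁₀(0.013405) ≈ -37.45 dB
∠G = 0.00° − 230.07° = -230.07° ≡ 129.93° (principal value)

-37.5 dB, 129.9°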